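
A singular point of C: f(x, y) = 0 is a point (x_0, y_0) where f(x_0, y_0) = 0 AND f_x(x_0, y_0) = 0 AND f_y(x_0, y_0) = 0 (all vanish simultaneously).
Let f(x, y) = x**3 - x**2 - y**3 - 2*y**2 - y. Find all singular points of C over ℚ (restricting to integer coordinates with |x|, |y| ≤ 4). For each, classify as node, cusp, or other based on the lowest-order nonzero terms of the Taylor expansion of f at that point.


Singular points: {(0, -1)}; classification: node.

Compute partial derivatives:
  f_x = 3*x**2 - 2*x.
  f_y = -3*y**2 - 4*y - 1.
Scan x_0 ∈ {−4, ..., 4}. For each x_0, f_y(x_0, y) is a polynomial in y; find its integer roots y ∈ {−4, ..., 4}, then test f_x and f at those candidates.
  x = -4: f_y(-4, y) = -3*y**2 - 4*y - 1; vanishes at y ∈ {-1}. (-4, -1): f_x = 56 ≠ 0.
  x = -3: f_y(-3, y) = -3*y**2 - 4*y - 1; vanishes at y ∈ {-1}. (-3, -1): f_x = 33 ≠ 0.
  x = -2: f_y(-2, y) = -3*y**2 - 4*y - 1; vanishes at y ∈ {-1}. (-2, -1): f_x = 16 ≠ 0.
  x = -1: f_y(-1, y) = -3*y**2 - 4*y - 1; vanishes at y ∈ {-1}. (-1, -1): f_x = 5 ≠ 0.
  x = 0: f_y(0, y) = -3*y**2 - 4*y - 1; vanishes at y ∈ {-1}. (0, -1): f_x = 0, f = 0 — SINGULAR.
  x = 1: f_y(1, y) = -3*y**2 - 4*y - 1; vanishes at y ∈ {-1}. (1, -1): f_x = 1 ≠ 0.
  x = 2: f_y(2, y) = -3*y**2 - 4*y - 1; vanishes at y ∈ {-1}. (2, -1): f_x = 8 ≠ 0.
  x = 3: f_y(3, y) = -3*y**2 - 4*y - 1; vanishes at y ∈ {-1}. (3, -1): f_x = 21 ≠ 0.
  x = 4: f_y(4, y) = -3*y**2 - 4*y - 1; vanishes at y ∈ {-1}. (4, -1): f_x = 40 ≠ 0.
Only singular point on the grid: (0, -1).
Classify: substitute x = 0 + u, y = -1 + v and expand: f = u**3 - u**2 - v**3 + v**2.
No constant or linear terms (consistent with a singular point). Quadratic part: -u**2 + v**2. Cubic part: u**3 - v**3.
The quadratic part v**2 - u**2 = (v − u)(v + u) splits into two distinct linear factors, so there are two distinct tangent lines y − -1 = ±(x − 0) — this is a node (ordinary double point).
Classification: node.


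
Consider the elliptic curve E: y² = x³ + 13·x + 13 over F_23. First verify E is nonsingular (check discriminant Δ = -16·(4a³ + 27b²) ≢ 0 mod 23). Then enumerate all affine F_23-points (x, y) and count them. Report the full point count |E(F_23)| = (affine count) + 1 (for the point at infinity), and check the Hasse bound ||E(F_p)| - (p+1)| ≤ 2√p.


Affine points = {(0, 6), (0, 17), (1, 2), (1, 21), (2, 1), (2, 22), (6, 10), (6, 13), (8, 10), (8, 13), (9, 10), (9, 13), (10, 4), (10, 19), (14, 8), (14, 15), (15, 8), (15, 15), (16, 4), (16, 19), (17, 8), (17, 15), (19, 9), (19, 14), (20, 4), (20, 19), (21, 5), (21, 18)}; affine count = 28; |E(F_23)| = 29.

Discriminant check: Δ ∝ 4a³ + 27b² = 4·13³ + 27·13² = 4·2197 + 27·169 ≡ 11 (mod 23). Nonzero ⇒ E is nonsingular.
For each x ∈ F_23, compute rhs = x³ + 13·x + 13 mod 23, then count y ∈ F_23 with y² ≡ rhs.
  x = 0: rhs = 13, matching y values: 6, 17 (2 points).
  x = 1: rhs = 4, matching y values: 2, 21 (2 points).
  x = 2: rhs = 1, matching y values: 1, 22 (2 points).
  x = 3: rhs = 10, matching y values: none (0 points).
  x = 4: rhs = 14, matching y values: none (0 points).
  x = 5: rhs = 19, matching y values: none (0 points).
  x = 6: rhs = 8, matching y values: 10, 13 (2 points).
  x = 7: rhs = 10, matching y values: none (0 points).
  x = 8: rhs = 8, matching y values: 10, 13 (2 points).
  x = 9: rhs = 8, matching y values: 10, 13 (2 points).
  x = 10: rhs = 16, matching y values: 4, 19 (2 points).
  x = 11: rhs = 15, matching y values: none (0 points).
  x = 12: rhs = 11, matching y values: none (0 points).
  x = 13: rhs = 10, matching y values: none (0 points).
  x = 14: rhs = 18, matching y values: 8, 15 (2 points).
  x = 15: rhs = 18, matching y values: 8, 15 (2 points).
  x = 16: rhs = 16, matching y values: 4, 19 (2 points).
  x = 17: rhs = 18, matching y values: 8, 15 (2 points).
  x = 18: rhs = 7, matching y values: none (0 points).
  x = 19: rhs = 12, matching y values: 9, 14 (2 points).
  x = 20: rhs = 16, matching y values: 4, 19 (2 points).
  x = 21: rhs = 2, matching y values: 5, 18 (2 points).
  x = 22: rhs = 22, matching y values: none (0 points).
Total affine count: 28.
Full point count |E(F_23)| = 28 + 1 = 29.
Hasse bound: |29 − (23+1)| = |5| = 5 ≤ 2√23 ≈ 9.5917 ✓.


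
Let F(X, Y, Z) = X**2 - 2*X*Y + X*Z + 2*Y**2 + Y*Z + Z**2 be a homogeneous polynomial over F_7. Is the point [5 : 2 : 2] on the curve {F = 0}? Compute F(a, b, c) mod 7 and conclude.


F(5,2,2) ≡ 3 (mod 7); P is NOT on the curve.

Evaluate F(5, 2, 2) term-by-term (mod 7).
  X**2 ↦ 1·25·1·1 = 25
  -2*X*Y ↦ -2·5·2·1 = -20
  X*Z ↦ 1·5·1·2 = 10
  2*Y**2 ↦ 2·1·4·1 = 8
  Y*Z ↦ 1·1·2·2 = 4
  Z**2 ↦ 1·1·1·4 = 4
Sum: F(5, 2, 2) = (25) + (-20) + (10) + (8) + (4) + (4) = 31.
Reducing mod 7: 31 ≡ 3 (mod 7).
Since F(a, b, c) ≡ 3 ≠ 0 (mod 7), P does NOT lie on the curve.


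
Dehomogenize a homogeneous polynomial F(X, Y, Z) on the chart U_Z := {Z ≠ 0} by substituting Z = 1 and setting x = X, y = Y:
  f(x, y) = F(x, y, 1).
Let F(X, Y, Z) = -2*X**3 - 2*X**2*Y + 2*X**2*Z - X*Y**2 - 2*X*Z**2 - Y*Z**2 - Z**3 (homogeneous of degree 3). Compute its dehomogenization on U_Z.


f(x, y) = -2*x**3 - 2*x**2*y + 2*x**2 - x*y**2 - 2*x - y - 1

On U_Z we set Z = 1. Each monomial c·X^i·Y^j·Z^k in F becomes c·x^i·y^j·1^k = c·x^i·y^j.
Substituting Z = 1: F(X, Y, 1) = -2*x**3 - 2*x**2*y + 2*x**2 - x*y**2 - 2*x - y - 1.
Note: deg(f) ≤ deg(F) = 3; strict inequality happens when F is divisible by Z (lost terms).


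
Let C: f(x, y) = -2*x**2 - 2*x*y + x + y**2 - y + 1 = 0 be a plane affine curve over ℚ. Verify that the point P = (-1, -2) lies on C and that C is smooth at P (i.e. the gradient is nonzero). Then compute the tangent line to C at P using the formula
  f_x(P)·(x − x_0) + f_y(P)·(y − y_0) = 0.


Tangent line at P: 9*x - 3*y + 3 = 0.

Step 1: f(-1, -2) = 0, so P lies on C.
Step 2: partial derivatives
  f_x(x, y) = -4*x - 2*y + 1, f_y(x, y) = -2*x + 2*y - 1.
  f_x(P) = 9, f_y(P) = -3 (gradient nonzero, so P is smooth).
Step 3: tangent line at P: 9·(x − -1) + -3·(y − -2) = 0.
Expanding: 9*x - 3*y + 3 = 0.


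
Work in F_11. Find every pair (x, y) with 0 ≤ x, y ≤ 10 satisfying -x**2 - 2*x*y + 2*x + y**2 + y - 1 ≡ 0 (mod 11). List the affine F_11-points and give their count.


Affine F_11-points: {(0, 3), (0, 7), (1, 0), (1, 1), (6, 5), (6, 6), (7, 3), (7, 10), (8, 5), (8, 10), (10, 1), (10, 7)}; count = 12.

For each of the 121 pairs (x, y) ∈ F_11², evaluate f(x, y) mod 11. Record the zeros.
  x = 0: [0↦10, 1↦1, 2↦5, 3↦0, 4↦8, 5↦7, 6↦8, 7↦0, 8↦5, 9↦1, 10↦10]  zeros at y ∈ {3, 7}
  x = 1: [0↦0, 1↦0, 2↦2, 3↦6, 4↦1, 5↦9, 6↦8, 7↦9, 8↦1, 9↦6, 10↦2]  zeros at y ∈ {0, 1}
  x = 2: [0↦10, 1↦8, 2↦8, 3↦10, 4↦3, 5↦9, 6↦6, 7↦5, 8↦6, 9↦9, 10↦3]  zeros at y ∈ ∅
  x = 3: [0↦7, 1↦3, 2↦1, 3↦1, 4↦3, 5↦7, 6↦2, 7↦10, 8↦9, 9↦10, 10↦2]  zeros at y ∈ ∅
  x = 4: [0↦2, 1↦7, 2↦3, 3↦1, 4↦1, 5↦3, 6↦7, 7↦2, 8↦10, 9↦9, 10↦10]  zeros at y ∈ ∅
  x = 5: [0↦6, 1↦9, 2↦3, 3↦10, 4↦8, 5↦8, 6↦10, 7↦3, 8↦9, 9↦6, 10↦5]  zeros at y ∈ ∅
  x = 6: [0↦8, 1↦9, 2↦1, 3↦6, 4↦2, 5↦0, 6↦0, 7↦2, 8↦6, 9↦1, 10↦9]  zeros at y ∈ {5, 6}
  x = 7: [0↦8, 1↦7, 2↦8, 3↦0, 4↦5, 5↦1, 6↦10, 7↦10, 8↦1, 9↦5, 10↦0]  zeros at y ∈ {3, 10}
  x = 8: [0↦6, 1↦3, 2↦2, 3↦3, 4↦6, 5↦0, 6↦7, 7↦5, 8↦5, 9↦7, 10↦0]  zeros at y ∈ {5, 10}
  x = 9: [0↦2, 1↦8, 2↦5, 3↦4, 4↦5, 5↦8, 6↦2, 7↦9, 8↦7, 9↦7, 10↦9]  zeros at y ∈ ∅
  x = 10: [0↦7, 1↦0, 2↦6, 3↦3, 4↦2, 5↦3, 6↦6, 7↦0, 8↦7, 9↦5, 10↦5]  zeros at y ∈ {1, 7}
Collecting zeros: affine points = {(0, 3), (0, 7), (1, 0), (1, 1), (6, 5), (6, 6), (7, 3), (7, 10), (8, 5), (8, 10), (10, 1), (10, 7)}.
Total count |C(F_11)_aff| = 12.


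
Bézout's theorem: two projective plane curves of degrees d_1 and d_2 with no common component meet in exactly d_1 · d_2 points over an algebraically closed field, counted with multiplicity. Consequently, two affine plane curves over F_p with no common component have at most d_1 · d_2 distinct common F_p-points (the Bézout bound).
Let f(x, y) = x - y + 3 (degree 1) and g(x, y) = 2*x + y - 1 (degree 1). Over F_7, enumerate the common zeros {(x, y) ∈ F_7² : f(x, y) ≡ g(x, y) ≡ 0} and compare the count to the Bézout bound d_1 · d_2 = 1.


Common zeros: {(4, 0)}; count = 1; Bézout bound = 1.

deg(f) = 1, deg(g) = 1, so Bézout bound = 1.
Scan x ∈ F_7. For each x, list the y ∈ F_7 with f(x, y) ≡ 0 and those with g(x, y) ≡ 0 (mod 7); the common zeros in that column are the intersection.
  x = 0: f ≡ 0 at y ∈ {3}; g ≡ 0 at y ∈ {1}; common: ∅.
  x = 1: f ≡ 0 at y ∈ {4}; g ≡ 0 at y ∈ {6}; common: ∅.
  x = 2: f ≡ 0 at y ∈ {5}; g ≡ 0 at y ∈ {4}; common: ∅.
  x = 3: f ≡ 0 at y ∈ {6}; g ≡ 0 at y ∈ {2}; common: ∅.
  x = 4: f ≡ 0 at y ∈ {0}; g ≡ 0 at y ∈ {0}; common: {0}.
  x = 5: f ≡ 0 at y ∈ {1}; g ≡ 0 at y ∈ {5}; common: ∅.
  x = 6: f ≡ 0 at y ∈ {2}; g ≡ 0 at y ∈ {3}; common: ∅.
Collecting: common zeros = {(4, 0)}, so the count is 1.
Comparison with the Bézout bound: 1 ≤ 1 = deg(f)·deg(g), as expected for curves with no common component (the bound is attained).


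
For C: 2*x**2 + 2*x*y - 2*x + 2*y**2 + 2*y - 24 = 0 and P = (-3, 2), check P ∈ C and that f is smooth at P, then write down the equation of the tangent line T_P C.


Tangent line at P: -10*x + 4*y - 38 = 0.

Step 1: f(-3, 2) = 0, so P lies on C.
Step 2: partial derivatives
  f_x(x, y) = 4*x + 2*y - 2, f_y(x, y) = 2*x + 4*y + 2.
  f_x(P) = -10, f_y(P) = 4 (gradient nonzero, so P is smooth).
Step 3: tangent line at P: -10·(x − -3) + 4·(y − 2) = 0.
Expanding: -10*x + 4*y - 38 = 0.


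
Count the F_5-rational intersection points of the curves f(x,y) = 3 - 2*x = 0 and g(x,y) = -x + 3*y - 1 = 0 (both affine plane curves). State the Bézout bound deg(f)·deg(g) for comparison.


Common zeros: {(4, 0)}; count = 1; Bézout bound = 1.

deg(f) = 1, deg(g) = 1, so Bézout bound = 1.
Scan x ∈ F_5. For each x, list the y ∈ F_5 with f(x, y) ≡ 0 and those with g(x, y) ≡ 0 (mod 5); the common zeros in that column are the intersection.
  x = 0: f ≡ 0 at y ∈ ∅; g ≡ 0 at y ∈ {2}; common: ∅.
  x = 1: f ≡ 0 at y ∈ ∅; g ≡ 0 at y ∈ {4}; common: ∅.
  x = 2: f ≡ 0 at y ∈ ∅; g ≡ 0 at y ∈ {1}; common: ∅.
  x = 3: f ≡ 0 at y ∈ ∅; g ≡ 0 at y ∈ {3}; common: ∅.
  x = 4: f ≡ 0 at y ∈ {0, 1, 2, 3, 4}; g ≡ 0 at y ∈ {0}; common: {0}.
Collecting: common zeros = {(4, 0)}, so the count is 1.
Comparison with the Bézout bound: 1 ≤ 1 = deg(f)·deg(g), as expected for curves with no common component (the bound is attained).


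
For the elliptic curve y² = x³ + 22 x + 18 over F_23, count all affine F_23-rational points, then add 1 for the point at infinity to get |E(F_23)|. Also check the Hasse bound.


Affine points = {(0, 8), (0, 15), (1, 8), (1, 15), (2, 1), (2, 22), (4, 3), (4, 20), (5, 0), (7, 3), (7, 20), (8, 4), (8, 19), (9, 5), (9, 18), (11, 2), (11, 21), (12, 3), (12, 20), (16, 2), (16, 21), (18, 6), (18, 17), (19, 2), (19, 21), (21, 9), (21, 14), (22, 8), (22, 15)}; affine count = 29; |E(F_23)| = 30.

Discriminant check: Δ ∝ 4a³ + 27b² = 4·22³ + 27·18² = 4·10648 + 27·324 ≡ 4 (mod 23). Nonzero ⇒ E is nonsingular.
For each x ∈ F_23, compute rhs = x³ + 22·x + 18 mod 23, then count y ∈ F_23 with y² ≡ rhs.
  x = 0: rhs = 18, matching y values: 8, 15 (2 points).
  x = 1: rhs = 18, matching y values: 8, 15 (2 points).
  x = 2: rhs = 1, matching y values: 1, 22 (2 points).
  x = 3: rhs = 19, matching y values: none (0 points).
  x = 4: rhs = 9, matching y values: 3, 20 (2 points).
  x = 5: rhs = 0, matching y values: 0 (1 points).
  x = 6: rhs = 21, matching y values: none (0 points).
  x = 7: rhs = 9, matching y values: 3, 20 (2 points).
  x = 8: rhs = 16, matching y values: 4, 19 (2 points).
  x = 9: rhs = 2, matching y values: 5, 18 (2 points).
  x = 10: rhs = 19, matching y values: none (0 points).
  x = 11: rhs = 4, matching y values: 2, 21 (2 points).
  x = 12: rhs = 9, matching y values: 3, 20 (2 points).
  x = 13: rhs = 17, matching y values: none (0 points).
  x = 14: rhs = 11, matching y values: none (0 points).
  x = 15: rhs = 20, matching y values: none (0 points).
  x = 16: rhs = 4, matching y values: 2, 21 (2 points).
  x = 17: rhs = 15, matching y values: none (0 points).
  x = 18: rhs = 13, matching y values: 6, 17 (2 points).
  x = 19: rhs = 4, matching y values: 2, 21 (2 points).
  x = 20: rhs = 17, matching y values: none (0 points).
  x = 21: rhs = 12, matching y values: 9, 14 (2 points).
  x = 22: rhs = 18, matching y values: 8, 15 (2 points).
Total affine count: 29.
Full point count |E(F_23)| = 29 + 1 = 30.
Hasse bound: |30 − (23+1)| = |6| = 6 ≤ 2√23 ≈ 9.5917 ✓.


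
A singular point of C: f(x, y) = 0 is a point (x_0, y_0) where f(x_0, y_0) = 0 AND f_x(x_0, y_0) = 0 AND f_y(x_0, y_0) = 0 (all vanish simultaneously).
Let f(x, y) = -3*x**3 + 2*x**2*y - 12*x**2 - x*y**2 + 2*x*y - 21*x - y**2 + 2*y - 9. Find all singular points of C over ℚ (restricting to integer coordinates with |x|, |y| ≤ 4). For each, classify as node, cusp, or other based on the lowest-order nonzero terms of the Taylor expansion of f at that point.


Singular points: {(-2, -3)}; classification: cusp.

Compute partial derivatives:
  f_x = -9*x**2 + 4*x*y - 24*x - y**2 + 2*y - 21.
  f_y = 2*x**2 - 2*x*y + 2*x - 2*y + 2.
Scan x_0 ∈ {−4, ..., 4}. For each x_0, f_y(x_0, y) is a polynomial in y; find its integer roots y ∈ {−4, ..., 4}, then test f_x and f at those candidates.
  x = -4: f_y(-4, y) = 6*y + 26; no integer root y with |y| ≤ 4.
  x = -3: f_y(-3, y) = 4*y + 14; no integer root y with |y| ≤ 4.
  x = -2: f_y(-2, y) = 2*y + 6; vanishes at y ∈ {-3}. (-2, -3): f_x = 0, f = 0 — SINGULAR.
  x = -1: f_y(-1, y) = 2; no integer root y with |y| ≤ 4.
  x = 0: f_y(0, y) = 2 - 2*y; vanishes at y ∈ {1}. (0, 1): f_x = -20 ≠ 0.
  x = 1: f_y(1, y) = 6 - 4*y; no integer root y with |y| ≤ 4.
  x = 2: f_y(2, y) = 14 - 6*y; no integer root y with |y| ≤ 4.
  x = 3: f_y(3, y) = 26 - 8*y; no integer root y with |y| ≤ 4.
  x = 4: f_y(4, y) = 42 - 10*y; no integer root y with |y| ≤ 4.
Only singular point on the grid: (-2, -3).
Classify: substitute x = -2 + u, y = -3 + v and expand: f = -3*u**3 + 2*u**2*v - u*v**2 + v**2.
No constant or linear terms (consistent with a singular point). Quadratic part: v**2. Cubic part: -3*u**3 + 2*u**2*v - u*v**2.
The quadratic part v**2 is a perfect square, so there is a single (double) tangent line v = 0, i.e. y = -3. Restricting the cubic part to that line (v = 0) leaves -3*u**3 ≠ 0, so f is not divisible by v and the branch is v² ≈ 3*u**3 to lowest order — this is a cusp.
Classification: cusp.


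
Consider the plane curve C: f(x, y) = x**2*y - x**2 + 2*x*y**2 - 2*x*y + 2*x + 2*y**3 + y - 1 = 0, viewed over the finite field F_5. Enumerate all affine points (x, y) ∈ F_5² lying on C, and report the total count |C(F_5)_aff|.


Affine F_5-points: {(1, 0), (1, 4), (2, 4), (4, 1)}; count = 4.

For each of the 25 pairs (x, y) ∈ F_5², evaluate f(x, y) mod 5. Record the zeros.
  x = 0: [0↦4, 1↦2, 2↦2, 3↦1, 4↦1]  zeros at y ∈ ∅
  x = 1: [0↦0, 1↦4, 2↦4, 3↦2, 4↦0]  zeros at y ∈ {0, 4}
  x = 2: [0↦4, 1↦1, 2↦3, 3↦2, 4↦0]  zeros at y ∈ {4}
  x = 3: [0↦1, 1↦3, 2↦4, 3↦1, 4↦1]  zeros at y ∈ ∅
  x = 4: [0↦1, 1↦0, 2↦2, 3↦4, 4↦3]  zeros at y ∈ {1}
Collecting zeros: affine points = {(1, 0), (1, 4), (2, 4), (4, 1)}.
Total count |C(F_5)_aff| = 4.


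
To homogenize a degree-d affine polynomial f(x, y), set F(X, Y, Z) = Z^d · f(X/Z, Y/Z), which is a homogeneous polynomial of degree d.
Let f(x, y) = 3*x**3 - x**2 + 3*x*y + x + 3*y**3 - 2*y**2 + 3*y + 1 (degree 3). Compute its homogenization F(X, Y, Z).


F(X, Y, Z) = 3*X**3 - X**2*Z + 3*X*Y*Z + X*Z**2 + 3*Y**3 - 2*Y**2*Z + 3*Y*Z**2 + Z**3

deg(f) = 3.
Substitute x = X/Z, y = Y/Z into f, then multiply by Z^3.
  monomial 3·x^3·y^0 ↦ 3·X^3·Y^0·Z^0.
  monomial -1·x^2·y^0 ↦ -1·X^2·Y^0·Z^1.
  monomial 3·x^1·y^1 ↦ 3·X^1·Y^1·Z^1.
  monomial 1·x^1·y^0 ↦ 1·X^1·Y^0·Z^2.
  monomial 3·x^0·y^3 ↦ 3·X^0·Y^3·Z^0.
  monomial -2·x^0·y^2 ↦ -2·X^0·Y^2·Z^1.
  monomial 3·x^0·y^1 ↦ 3·X^0·Y^1·Z^2.
  monomial 1·x^0·y^0 ↦ 1·X^0·Y^0·Z^3.
Collecting: F(X, Y, Z) = 3*X**3 - X**2*Z + 3*X*Y*Z + X*Z**2 + 3*Y**3 - 2*Y**2*Z + 3*Y*Z**2 + Z**3.


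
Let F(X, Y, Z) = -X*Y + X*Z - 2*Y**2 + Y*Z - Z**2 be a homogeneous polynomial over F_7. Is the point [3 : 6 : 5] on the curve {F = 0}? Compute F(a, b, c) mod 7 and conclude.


F(3,6,5) ≡ 0 (mod 7); P is on the curve.

Evaluate F(3, 6, 5) term-by-term (mod 7).
  -X*Y ↦ -1·3·6·1 = -18
  X*Z ↦ 1·3·1·5 = 15
  -2*Y**2 ↦ -2·1·36·1 = -72
  Y*Z ↦ 1·1·6·5 = 30
  -Z**2 ↦ -1·1·1·25 = -25
Sum: F(3, 6, 5) = (-18) + (15) + (-72) + (30) + (-25) = -70.
Reducing mod 7: -70 ≡ 0 (mod 7).
Since F(a, b, c) ≡ 0 (mod 7), P lies on the curve.


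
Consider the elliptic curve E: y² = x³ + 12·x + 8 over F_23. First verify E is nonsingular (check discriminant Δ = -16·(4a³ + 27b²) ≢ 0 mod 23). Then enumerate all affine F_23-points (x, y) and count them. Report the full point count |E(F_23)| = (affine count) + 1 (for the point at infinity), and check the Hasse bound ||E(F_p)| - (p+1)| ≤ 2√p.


Affine points = {(0, 10), (0, 13), (3, 5), (3, 18), (5, 3), (5, 20), (8, 8), (8, 15), (10, 1), (10, 22), (16, 8), (16, 15), (22, 8), (22, 15)}; affine count = 14; |E(F_23)| = 15.

Discriminant check: Δ ∝ 4a³ + 27b² = 4·12³ + 27·8² = 4·1728 + 27·64 ≡ 15 (mod 23). Nonzero ⇒ E is nonsingular.
For each x ∈ F_23, compute rhs = x³ + 12·x + 8 mod 23, then count y ∈ F_23 with y² ≡ rhs.
  x = 0: rhs = 8, matching y values: 10, 13 (2 points).
  x = 1: rhs = 21, matching y values: none (0 points).
  x = 2: rhs = 17, matching y values: none (0 points).
  x = 3: rhs = 2, matching y values: 5, 18 (2 points).
  x = 4: rhs = 5, matching y values: none (0 points).
  x = 5: rhs = 9, matching y values: 3, 20 (2 points).
  x = 6: rhs = 20, matching y values: none (0 points).
  x = 7: rhs = 21, matching y values: none (0 points).
  x = 8: rhs = 18, matching y values: 8, 15 (2 points).
  x = 9: rhs = 17, matching y values: none (0 points).
  x = 10: rhs = 1, matching y values: 1, 22 (2 points).
  x = 11: rhs = 22, matching y values: none (0 points).
  x = 12: rhs = 17, matching y values: none (0 points).
  x = 13: rhs = 15, matching y values: none (0 points).
  x = 14: rhs = 22, matching y values: none (0 points).
  x = 15: rhs = 21, matching y values: none (0 points).
  x = 16: rhs = 18, matching y values: 8, 15 (2 points).
  x = 17: rhs = 19, matching y values: none (0 points).
  x = 18: rhs = 7, matching y values: none (0 points).
  x = 19: rhs = 11, matching y values: none (0 points).
  x = 20: rhs = 14, matching y values: none (0 points).
  x = 21: rhs = 22, matching y values: none (0 points).
  x = 22: rhs = 18, matching y values: 8, 15 (2 points).
Total affine count: 14.
Full point count |E(F_23)| = 14 + 1 = 15.
Hasse bound: |15 − (23+1)| = |-9| = 9 ≤ 2√23 ≈ 9.5917 ✓.


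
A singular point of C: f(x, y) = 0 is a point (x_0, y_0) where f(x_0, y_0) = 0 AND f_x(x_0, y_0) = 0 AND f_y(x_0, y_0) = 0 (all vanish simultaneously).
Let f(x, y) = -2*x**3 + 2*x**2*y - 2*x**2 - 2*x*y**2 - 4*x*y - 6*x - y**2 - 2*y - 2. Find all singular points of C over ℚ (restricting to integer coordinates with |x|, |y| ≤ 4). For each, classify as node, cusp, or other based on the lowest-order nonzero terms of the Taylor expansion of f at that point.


Singular points: {(-1, -2)}; classification: cusp.

Compute partial derivatives:
  f_x = -6*x**2 + 4*x*y - 4*x - 2*y**2 - 4*y - 6.
  f_y = 2*x**2 - 4*x*y - 4*x - 2*y - 2.
Scan x_0 ∈ {−4, ..., 4}. For each x_0, f_y(x_0, y) is a polynomial in y; find its integer roots y ∈ {−4, ..., 4}, then test f_x and f at those candidates.
  x = -4: f_y(-4, y) = 14*y + 46; no integer root y with |y| ≤ 4.
  x = -3: f_y(-3, y) = 10*y + 28; no integer root y with |y| ≤ 4.
  x = -2: f_y(-2, y) = 6*y + 14; no integer root y with |y| ≤ 4.
  x = -1: f_y(-1, y) = 2*y + 4; vanishes at y ∈ {-2}. (-1, -2): f_x = 0, f = 0 — SINGULAR.
  x = 0: f_y(0, y) = -2*y - 2; vanishes at y ∈ {-1}. (0, -1): f_x = -4 ≠ 0.
  x = 1: f_y(1, y) = -6*y - 4; no integer root y with |y| ≤ 4.
  x = 2: f_y(2, y) = -10*y - 2; no integer root y with |y| ≤ 4.
  x = 3: f_y(3, y) = 4 - 14*y; no integer root y with |y| ≤ 4.
  x = 4: f_y(4, y) = 14 - 18*y; no integer root y with |y| ≤ 4.
Only singular point on the grid: (-1, -2).
Classify: substitute x = -1 + u, y = -2 + v and expand: f = -2*u**3 + 2*u**2*v - 2*u*v**2 + v**2.
No constant or linear terms (consistent with a singular point). Quadratic part: v**2. Cubic part: -2*u**3 + 2*u**2*v - 2*u*v**2.
The quadratic part v**2 is a perfect square, so there is a single (double) tangent line v = 0, i.e. y = -2. Restricting the cubic part to that line (v = 0) leaves -2*u**3 ≠ 0, so f is not divisible by v and the branch is v² ≈ 2*u**3 to lowest order — this is a cusp.
Classification: cusp.


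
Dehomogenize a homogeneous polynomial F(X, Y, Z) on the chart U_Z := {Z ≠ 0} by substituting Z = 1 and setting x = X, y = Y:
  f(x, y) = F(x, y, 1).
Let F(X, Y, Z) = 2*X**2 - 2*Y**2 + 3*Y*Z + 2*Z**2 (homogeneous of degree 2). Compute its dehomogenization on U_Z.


f(x, y) = 2*x**2 - 2*y**2 + 3*y + 2

On U_Z we set Z = 1. Each monomial c·X^i·Y^j·Z^k in F becomes c·x^i·y^j·1^k = c·x^i·y^j.
Substituting Z = 1: F(X, Y, 1) = 2*x**2 - 2*y**2 + 3*y + 2.
Note: deg(f) ≤ deg(F) = 2; strict inequality happens when F is divisible by Z (lost terms).


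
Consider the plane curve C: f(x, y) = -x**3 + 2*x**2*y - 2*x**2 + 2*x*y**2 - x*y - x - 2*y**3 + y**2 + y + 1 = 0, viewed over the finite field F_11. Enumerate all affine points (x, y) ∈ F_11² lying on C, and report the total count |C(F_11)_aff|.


Affine F_11-points: {(1, 1), (1, 7), (1, 10), (3, 8), (4, 0), (4, 4), (4, 6), (6, 4), (7, 4), (8, 8), (10, 2)}; count = 11.

For each of the 121 pairs (x, y) ∈ F_11², evaluate f(x, y) mod 11. Record the zeros.
  x = 0: [0↦1, 1↦1, 2↦2, 3↦3, 4↦3, 5↦1, 6↦7, 7↦9, 8↦6, 9↦8, 10↦3]  zeros at y ∈ ∅
  x = 1: [0↦8, 1↦0, 2↦8, 3↦9, 4↦2, 5↦8, 6↦4, 7↦0, 8↦6, 9↦10, 10↦0]  zeros at y ∈ {1, 7, 10}
  x = 2: [0↦5, 1↦4, 2↦1, 3↦6, 4↦7, 5↦3, 6↦4, 7↦9, 8↦6, 9↦5, 10↦5]  zeros at y ∈ ∅
  x = 3: [0↦8, 1↦7, 2↦8, 3↦10, 4↦1, 5↦2, 6↦1, 7↦8, 8↦0, 9↦9, 10↦1]  zeros at y ∈ {8}
  x = 4: [0↦0, 1↦3, 2↦1, 3↦4, 4↦0, 5↦10, 6↦0, 7↦2, 8↦4, 9↦5, 10↦4]  zeros at y ∈ {0, 4, 6}
  x = 5: [0↦8, 1↦8, 2↦7, 3↦4, 4↦9, 5↦10, 6↦6, 7↦7, 8↦1, 9↦9, 10↦8]  zeros at y ∈ ∅
  x = 6: [0↦4, 1↦5, 2↦9, 3↦4, 4↦0, 5↦7, 6↦2, 7↦6, 8↦7, 9↦4, 10↦7]  zeros at y ∈ {4}
  x = 7: [0↦4, 1↦10, 2↦1, 3↦9, 4↦0, 5↦6, 6↦4, 7↦4, 8↦5, 9↦6, 10↦6]  zeros at y ∈ {4}
  x = 8: [0↦2, 1↦6, 2↦10, 3↦2, 4↦3, 5↦1, 6↦6, 7↦6, 8↦0, 9↦9, 10↦10]  zeros at y ∈ {8}
  x = 9: [0↦3, 1↦9, 2↦8, 3↦10, 4↦3, 5↦8, 6↦2, 7↦6, 8↦8, 9↦7, 10↦2]  zeros at y ∈ ∅
  x = 10: [0↦1, 1↦2, 2↦0, 3↦5, 4↦5, 5↦10, 6↦8, 7↦9, 8↦1, 9↦5, 10↦9]  zeros at y ∈ {2}
Collecting zeros: affine points = {(1, 1), (1, 7), (1, 10), (3, 8), (4, 0), (4, 4), (4, 6), (6, 4), (7, 4), (8, 8), (10, 2)}.
Total count |C(F_11)_aff| = 11.


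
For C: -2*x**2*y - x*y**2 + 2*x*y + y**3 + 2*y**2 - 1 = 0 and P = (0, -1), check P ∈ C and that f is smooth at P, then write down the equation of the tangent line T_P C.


Tangent line at P: -3*x - y - 1 = 0.

Step 1: f(0, -1) = 0, so P lies on C.
Step 2: partial derivatives
  f_x(x, y) = -4*x*y - y**2 + 2*y, f_y(x, y) = -2*x**2 - 2*x*y + 2*x + 3*y**2 + 4*y.
  f_x(P) = -3, f_y(P) = -1 (gradient nonzero, so P is smooth).
Step 3: tangent line at P: -3·(x − 0) + -1·(y − -1) = 0.
Expanding: -3*x - y - 1 = 0.


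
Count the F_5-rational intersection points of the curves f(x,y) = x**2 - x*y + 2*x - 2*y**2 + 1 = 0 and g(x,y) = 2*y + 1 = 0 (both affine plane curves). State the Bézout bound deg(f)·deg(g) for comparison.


Common zeros: ∅; count = 0; Bézout bound = 2.

deg(f) = 2, deg(g) = 1, so Bézout bound = 2.
Scan x ∈ F_5. For each x, list the y ∈ F_5 with f(x, y) ≡ 0 and those with g(x, y) ≡ 0 (mod 5); the common zeros in that column are the intersection.
  x = 0: f ≡ 0 at y ∈ ∅; g ≡ 0 at y ∈ {2}; common: ∅.
  x = 1: f ≡ 0 at y ∈ ∅; g ≡ 0 at y ∈ {2}; common: ∅.
  x = 2: f ≡ 0 at y ∈ {1, 3}; g ≡ 0 at y ∈ {2}; common: ∅.
  x = 3: f ≡ 0 at y ∈ ∅; g ≡ 0 at y ∈ {2}; common: ∅.
  x = 4: f ≡ 0 at y ∈ {0, 3}; g ≡ 0 at y ∈ {2}; common: ∅.
Collecting: common zeros = ∅, so the count is 0.
Comparison with the Bézout bound: 0 ≤ 2 = deg(f)·deg(g), as expected for curves with no common component (the affine F_5-count falls short of the bound because intersections may lie at infinity, over extension fields, or carry multiplicity).


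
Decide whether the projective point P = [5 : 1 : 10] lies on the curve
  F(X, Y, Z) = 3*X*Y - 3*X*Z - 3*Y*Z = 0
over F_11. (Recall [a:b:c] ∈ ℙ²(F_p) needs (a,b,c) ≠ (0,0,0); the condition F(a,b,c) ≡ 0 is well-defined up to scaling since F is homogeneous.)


F(5,1,10) ≡ 0 (mod 11); P is on the curve.

Evaluate F(5, 1, 10) term-by-term (mod 11).
  3*X*Y ↦ 3·5·1·1 = 15
  -3*X*Z ↦ -3·5·1·10 = -150
  -3*Y*Z ↦ -3·1·1·10 = -30
Sum: F(5, 1, 10) = (15) + (-150) + (-30) = -165.
Reducing mod 11: -165 ≡ 0 (mod 11).
Since F(a, b, c) ≡ 0 (mod 11), P lies on the curve.


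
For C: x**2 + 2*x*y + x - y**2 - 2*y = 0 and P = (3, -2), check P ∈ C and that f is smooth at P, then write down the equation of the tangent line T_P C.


Tangent line at P: 3*x + 8*y + 7 = 0.

Step 1: f(3, -2) = 0, so P lies on C.
Step 2: partial derivatives
  f_x(x, y) = 2*x + 2*y + 1, f_y(x, y) = 2*x - 2*y - 2.
  f_x(P) = 3, f_y(P) = 8 (gradient nonzero, so P is smooth).
Step 3: tangent line at P: 3·(x − 3) + 8·(y − -2) = 0.
Expanding: 3*x + 8*y + 7 = 0.


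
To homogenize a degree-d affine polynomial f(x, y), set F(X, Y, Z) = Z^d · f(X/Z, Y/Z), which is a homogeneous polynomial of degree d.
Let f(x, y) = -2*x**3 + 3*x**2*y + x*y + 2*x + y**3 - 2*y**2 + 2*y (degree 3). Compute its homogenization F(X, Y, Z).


F(X, Y, Z) = -2*X**3 + 3*X**2*Y + X*Y*Z + 2*X*Z**2 + Y**3 - 2*Y**2*Z + 2*Y*Z**2

deg(f) = 3.
Substitute x = X/Z, y = Y/Z into f, then multiply by Z^3.
  monomial -2·x^3·y^0 ↦ -2·X^3·Y^0·Z^0.
  monomial 3·x^2·y^1 ↦ 3·X^2·Y^1·Z^0.
  monomial 1·x^1·y^1 ↦ 1·X^1·Y^1·Z^1.
  monomial 2·x^1·y^0 ↦ 2·X^1·Y^0·Z^2.
  monomial 1·x^0·y^3 ↦ 1·X^0·Y^3·Z^0.
  monomial -2·x^0·y^2 ↦ -2·X^0·Y^2·Z^1.
  monomial 2·x^0·y^1 ↦ 2·X^0·Y^1·Z^2.
Collecting: F(X, Y, Z) = -2*X**3 + 3*X**2*Y + X*Y*Z + 2*X*Z**2 + Y**3 - 2*Y**2*Z + 2*Y*Z**2.


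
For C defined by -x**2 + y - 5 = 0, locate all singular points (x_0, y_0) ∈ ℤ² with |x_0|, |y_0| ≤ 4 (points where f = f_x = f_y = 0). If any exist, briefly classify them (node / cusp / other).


No singular points in the scanned grid; C is smooth there.

Compute partial derivatives:
  f_x = -2*x.
  f_y = 1.
f_y = 1 is a nonzero constant, so f_y never vanishes: no point (x, y) can satisfy f = f_x = f_y = 0. In particular no (x, y) ∈ {−4, ..., 4}² is singular; the curve is smooth.


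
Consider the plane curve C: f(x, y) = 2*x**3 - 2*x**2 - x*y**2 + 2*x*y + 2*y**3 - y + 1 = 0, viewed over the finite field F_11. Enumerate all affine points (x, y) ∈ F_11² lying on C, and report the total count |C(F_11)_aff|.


Affine F_11-points: {(0, 10), (1, 5), (6, 8), (7, 6), (7, 7), (8, 3), (8, 4), (8, 8), (9, 6), (9, 7), (9, 8), (10, 2)}; count = 12.

For each of the 121 pairs (x, y) ∈ F_11², evaluate f(x, y) mod 11. Record the zeros.
  x = 0: [0↦1, 1↦2, 2↦4, 3↦8, 4↦4, 5↦4, 6↦9, 7↦9, 8↦5, 9↦9, 10↦0]  zeros at y ∈ {10}
  x = 1: [0↦1, 1↦3, 2↦4, 3↦5, 4↦7, 5↦0, 6↦7, 7↦7, 8↦1, 9↦1, 10↦8]  zeros at y ∈ {5}
  x = 2: [0↦9, 1↦1, 2↦1, 3↦10, 4↦7, 5↦4, 6↦2, 7↦2, 8↦5, 9↦1, 10↦2]  zeros at y ∈ ∅
  x = 3: [0↦4, 1↦8, 2↦7, 3↦2, 4↦5, 5↦6, 6↦6, 7↦6, 8↦7, 9↦10, 10↦5]  zeros at y ∈ ∅
  x = 4: [0↦9, 1↦3, 2↦1, 3↦4, 4↦2, 5↦7, 6↦9, 7↦9, 8↦8, 9↦7, 10↦7]  zeros at y ∈ ∅
  x = 5: [0↦3, 1↦9, 2↦6, 3↦6, 4↦10, 5↦8, 6↦1, 7↦1, 8↦9, 9↦4, 10↦9]  zeros at y ∈ ∅
  x = 6: [0↦9, 1↦5, 2↦1, 3↦9, 4↦8, 5↦10, 6↦5, 7↦5, 8↦0, 9↦2, 10↦1]  zeros at y ∈ {8}
  x = 7: [0↦6, 1↦3, 2↦9, 3↦3, 4↦8, 5↦3, 6↦0, 7↦0, 8↦4, 9↦2, 10↦6]  zeros at y ∈ {6, 7}
  x = 8: [0↦6, 1↦4, 2↦9, 3↦0, 4↦0, 5↦10, 6↦9, 7↦9, 8↦0, 9↦5, 10↦3]  zeros at y ∈ {3, 4, 8}
  x = 9: [0↦10, 1↦9, 2↦2, 3↦1, 4↦7, 5↦10, 6↦0, 7↦0, 8↦0, 9↦1, 10↦4]  zeros at y ∈ {6, 7, 8}
  x = 10: [0↦8, 1↦8, 2↦0, 3↦7, 4↦8, 5↦4, 6↦7, 7↦7, 8↦5, 9↦2, 10↦10]  zeros at y ∈ {2}
Collecting zeros: affine points = {(0, 10), (1, 5), (6, 8), (7, 6), (7, 7), (8, 3), (8, 4), (8, 8), (9, 6), (9, 7), (9, 8), (10, 2)}.
Total count |C(F_11)_aff| = 12.


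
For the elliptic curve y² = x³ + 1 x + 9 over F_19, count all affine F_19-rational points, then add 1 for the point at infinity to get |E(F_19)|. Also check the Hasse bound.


Affine points = {(0, 3), (0, 16), (1, 7), (1, 12), (2, 0), (3, 1), (3, 18), (4, 1), (4, 18), (5, 5), (5, 14), (7, 6), (7, 13), (8, 4), (8, 15), (9, 5), (9, 14), (12, 1), (12, 18), (15, 6), (15, 13), (16, 6), (16, 13), (18, 8), (18, 11)}; affine count = 25; |E(F_19)| = 26.

Discriminant check: Δ ∝ 4a³ + 27b² = 4·1³ + 27·9² = 4·1 + 27·81 ≡ 6 (mod 19). Nonzero ⇒ E is nonsingular.
For each x ∈ F_19, compute rhs = x³ + 1·x + 9 mod 19, then count y ∈ F_19 with y² ≡ rhs.
  x = 0: rhs = 9, matching y values: 3, 16 (2 points).
  x = 1: rhs = 11, matching y values: 7, 12 (2 points).
  x = 2: rhs = 0, matching y values: 0 (1 points).
  x = 3: rhs = 1, matching y values: 1, 18 (2 points).
  x = 4: rhs = 1, matching y values: 1, 18 (2 points).
  x = 5: rhs = 6, matching y values: 5, 14 (2 points).
  x = 6: rhs = 3, matching y values: none (0 points).
  x = 7: rhs = 17, matching y values: 6, 13 (2 points).
  x = 8: rhs = 16, matching y values: 4, 15 (2 points).
  x = 9: rhs = 6, matching y values: 5, 14 (2 points).
  x = 10: rhs = 12, matching y values: none (0 points).
  x = 11: rhs = 2, matching y values: none (0 points).
  x = 12: rhs = 1, matching y values: 1, 18 (2 points).
  x = 13: rhs = 15, matching y values: none (0 points).
  x = 14: rhs = 12, matching y values: none (0 points).
  x = 15: rhs = 17, matching y values: 6, 13 (2 points).
  x = 16: rhs = 17, matching y values: 6, 13 (2 points).
  x = 17: rhs = 18, matching y values: none (0 points).
  x = 18: rhs = 7, matching y values: 8, 11 (2 points).
Total affine count: 25.
Full point count |E(F_19)| = 25 + 1 = 26.
Hasse bound: |26 − (19+1)| = |6| = 6 ≤ 2√19 ≈ 8.7178 ✓.


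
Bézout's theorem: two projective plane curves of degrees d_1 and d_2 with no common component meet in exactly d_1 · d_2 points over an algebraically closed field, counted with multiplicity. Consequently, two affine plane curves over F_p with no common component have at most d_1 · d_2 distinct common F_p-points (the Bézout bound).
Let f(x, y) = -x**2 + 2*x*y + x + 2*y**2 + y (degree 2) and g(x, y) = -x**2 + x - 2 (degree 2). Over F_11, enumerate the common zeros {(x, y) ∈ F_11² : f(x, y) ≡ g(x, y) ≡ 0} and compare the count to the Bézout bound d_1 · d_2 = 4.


Common zeros: {(7, 10)}; count = 1; Bézout bound = 4.

deg(f) = 2, deg(g) = 2, so Bézout bound = 4.
Scan x ∈ F_11. For each x, list the y ∈ F_11 with f(x, y) ≡ 0 and those with g(x, y) ≡ 0 (mod 11); the common zeros in that column are the intersection.
  x = 0: f ≡ 0 at y ∈ {0, 5}; g ≡ 0 at y ∈ ∅; common: ∅.
  x = 1: f ≡ 0 at y ∈ {0, 4}; g ≡ 0 at y ∈ ∅; common: ∅.
  x = 2: f ≡ 0 at y ∈ ∅; g ≡ 0 at y ∈ ∅; common: ∅.
  x = 3: f ≡ 0 at y ∈ {3, 10}; g ≡ 0 at y ∈ ∅; common: ∅.
  x = 4: f ≡ 0 at y ∈ {3, 9}; g ≡ 0 at y ∈ ∅; common: ∅.
  x = 5: f ≡ 0 at y ∈ ∅; g ≡ 0 at y ∈ {0, 1, 2, 3, 4, 5, 6, 7, 8, 9, 10}; common: ∅.
  x = 6: f ≡ 0 at y ∈ ∅; g ≡ 0 at y ∈ ∅; common: ∅.
  x = 7: f ≡ 0 at y ∈ {10}; g ≡ 0 at y ∈ {0, 1, 2, 3, 4, 5, 6, 7, 8, 9, 10}; common: {10}.
  x = 8: f ≡ 0 at y ∈ {4}; g ≡ 0 at y ∈ ∅; common: ∅.
  x = 9: f ≡ 0 at y ∈ ∅; g ≡ 0 at y ∈ ∅; common: ∅.
  x = 10: f ≡ 0 at y ∈ ∅; g ≡ 0 at y ∈ ∅; common: ∅.
Collecting: common zeros = {(7, 10)}, so the count is 1.
Comparison with the Bézout bound: 1 ≤ 4 = deg(f)·deg(g), as expected for curves with no common component (the affine F_11-count falls short of the bound because intersections may lie at infinity, over extension fields, or carry multiplicity).


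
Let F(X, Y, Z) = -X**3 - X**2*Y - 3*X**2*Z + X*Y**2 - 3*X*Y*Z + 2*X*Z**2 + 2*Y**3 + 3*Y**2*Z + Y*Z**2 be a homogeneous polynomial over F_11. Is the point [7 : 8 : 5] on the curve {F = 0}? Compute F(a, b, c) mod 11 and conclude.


F(7,8,5) ≡ 1 (mod 11); P is NOT on the curve.

Evaluate F(7, 8, 5) term-by-term (mod 11).
  -X**3 ↦ -1·343·1·1 = -343
  -X**2*Y ↦ -1·49·8·1 = -392
  -3*X**2*Z ↦ -3·49·1·5 = -735
  X*Y**2 ↦ 1·7·64·1 = 448
  -3*X*Y*Z ↦ -3·7·8·5 = -840
  2*X*Z**2 ↦ 2·7·1·25 = 350
  2*Y**3 ↦ 2·1·512·1 = 1024
  3*Y**2*Z ↦ 3·1·64·5 = 960
  Y*Z**2 ↦ 1·1·8·25 = 200
Sum: F(7, 8, 5) = (-343) + (-392) + (-735) + (448) + (-840) + (350) + (1024) + (960) + (200) = 672.
Reducing mod 11: 672 ≡ 1 (mod 11).
Since F(a, b, c) ≡ 1 ≠ 0 (mod 11), P does NOT lie on the curve.


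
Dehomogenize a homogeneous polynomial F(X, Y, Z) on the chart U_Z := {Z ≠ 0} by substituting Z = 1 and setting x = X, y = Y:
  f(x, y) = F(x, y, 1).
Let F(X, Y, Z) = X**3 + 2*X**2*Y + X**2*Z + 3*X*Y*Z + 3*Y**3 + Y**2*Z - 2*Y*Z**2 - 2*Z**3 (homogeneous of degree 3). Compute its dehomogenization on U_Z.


f(x, y) = x**3 + 2*x**2*y + x**2 + 3*x*y + 3*y**3 + y**2 - 2*y - 2

On U_Z we set Z = 1. Each monomial c·X^i·Y^j·Z^k in F becomes c·x^i·y^j·1^k = c·x^i·y^j.
Substituting Z = 1: F(X, Y, 1) = x**3 + 2*x**2*y + x**2 + 3*x*y + 3*y**3 + y**2 - 2*y - 2.
Note: deg(f) ≤ deg(F) = 3; strict inequality happens when F is divisible by Z (lost terms).


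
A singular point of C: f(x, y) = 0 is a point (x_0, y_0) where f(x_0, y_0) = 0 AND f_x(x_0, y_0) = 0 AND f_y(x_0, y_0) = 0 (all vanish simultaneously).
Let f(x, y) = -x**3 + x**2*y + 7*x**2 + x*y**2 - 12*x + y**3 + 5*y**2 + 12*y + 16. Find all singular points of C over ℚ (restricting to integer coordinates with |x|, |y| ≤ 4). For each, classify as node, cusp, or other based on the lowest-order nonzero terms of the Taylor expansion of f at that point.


Singular points: {(2, -2)}; classification: node.

Compute partial derivatives:
  f_x = -3*x**2 + 2*x*y + 14*x + y**2 - 12.
  f_y = x**2 + 2*x*y + 3*y**2 + 10*y + 12.
Scan x_0 ∈ {−4, ..., 4}. For each x_0, f_y(x_0, y) is a polynomial in y; find its integer roots y ∈ {−4, ..., 4}, then test f_x and f at those candidates.
  x = -4: f_y(-4, y) = 3*y**2 + 2*y + 28; no integer root y with |y| ≤ 4.
  x = -3: f_y(-3, y) = 3*y**2 + 4*y + 21; no integer root y with |y| ≤ 4.
  x = -2: f_y(-2, y) = 3*y**2 + 6*y + 16; no integer root y with |y| ≤ 4.
  x = -1: f_y(-1, y) = 3*y**2 + 8*y + 13; no integer root y with |y| ≤ 4.
  x = 0: f_y(0, y) = 3*y**2 + 10*y + 12; no integer root y with |y| ≤ 4.
  x = 1: f_y(1, y) = 3*y**2 + 12*y + 13; no integer root y with |y| ≤ 4.
  x = 2: f_y(2, y) = 3*y**2 + 14*y + 16; vanishes at y ∈ {-2}. (2, -2): f_x = 0, f = 0 — SINGULAR.
  x = 3: f_y(3, y) = 3*y**2 + 16*y + 21; vanishes at y ∈ {-3}. (3, -3): f_x = -6 ≠ 0.
  x = 4: f_y(4, y) = 3*y**2 + 18*y + 28; no integer root y with |y| ≤ 4.
Only singular point on the grid: (2, -2).
Classify: substitute x = 2 + u, y = -2 + v and expand: f = -u**3 + u**2*v - u**2 + u*v**2 + v**3 + v**2.
No constant or linear terms (consistent with a singular point). Quadratic part: -u**2 + v**2. Cubic part: -u**3 + u**2*v + u*v**2 + v**3.
The quadratic part v**2 - u**2 = (v − u)(v + u) splits into two distinct linear factors, so there are two distinct tangent lines y − -2 = ±(x − 2) — this is a node (ordinary double point).
Classification: node.


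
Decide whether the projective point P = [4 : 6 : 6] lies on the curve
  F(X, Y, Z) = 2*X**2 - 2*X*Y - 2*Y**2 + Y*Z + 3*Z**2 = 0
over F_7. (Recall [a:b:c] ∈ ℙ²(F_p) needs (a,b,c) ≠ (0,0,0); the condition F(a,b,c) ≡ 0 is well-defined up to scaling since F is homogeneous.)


F(4,6,6) ≡ 0 (mod 7); P is on the curve.

Evaluate F(4, 6, 6) term-by-term (mod 7).
  2*X**2 ↦ 2·16·1·1 = 32
  -2*X*Y ↦ -2·4·6·1 = -48
  -2*Y**2 ↦ -2·1·36·1 = -72
  Y*Z ↦ 1·1·6·6 = 36
  3*Z**2 ↦ 3·1·1·36 = 108
Sum: F(4, 6, 6) = (32) + (-48) + (-72) + (36) + (108) = 56.
Reducing mod 7: 56 ≡ 0 (mod 7).
Since F(a, b, c) ≡ 0 (mod 7), P lies on the curve.


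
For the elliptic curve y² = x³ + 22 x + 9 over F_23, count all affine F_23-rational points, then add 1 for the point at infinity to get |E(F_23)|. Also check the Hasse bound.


Affine points = {(0, 3), (0, 20), (1, 3), (1, 20), (4, 0), (6, 9), (6, 14), (7, 0), (9, 4), (9, 19), (11, 8), (11, 15), (12, 0), (13, 10), (13, 13), (14, 5), (14, 18), (16, 8), (16, 15), (17, 11), (17, 12), (18, 2), (18, 21), (19, 8), (19, 15), (20, 10), (20, 13), (21, 7), (21, 16), (22, 3), (22, 20)}; affine count = 31; |E(F_23)| = 32.

Discriminant check: Δ ∝ 4a³ + 27b² = 4·22³ + 27·9² = 4·10648 + 27·81 ≡ 21 (mod 23). Nonzero ⇒ E is nonsingular.
For each x ∈ F_23, compute rhs = x³ + 22·x + 9 mod 23, then count y ∈ F_23 with y² ≡ rhs.
  x = 0: rhs = 9, matching y values: 3, 20 (2 points).
  x = 1: rhs = 9, matching y values: 3, 20 (2 points).
  x = 2: rhs = 15, matching y values: none (0 points).
  x = 3: rhs = 10, matching y values: none (0 points).
  x = 4: rhs = 0, matching y values: 0 (1 points).
  x = 5: rhs = 14, matching y values: none (0 points).
  x = 6: rhs = 12, matching y values: 9, 14 (2 points).
  x = 7: rhs = 0, matching y values: 0 (1 points).
  x = 8: rhs = 7, matching y values: none (0 points).
  x = 9: rhs = 16, matching y values: 4, 19 (2 points).
  x = 10: rhs = 10, matching y values: none (0 points).
  x = 11: rhs = 18, matching y values: 8, 15 (2 points).
  x = 12: rhs = 0, matching y values: 0 (1 points).
  x = 13: rhs = 8, matching y values: 10, 13 (2 points).
  x = 14: rhs = 2, matching y values: 5, 18 (2 points).
  x = 15: rhs = 11, matching y values: none (0 points).
  x = 16: rhs = 18, matching y values: 8, 15 (2 points).
  x = 17: rhs = 6, matching y values: 11, 12 (2 points).
  x = 18: rhs = 4, matching y values: 2, 21 (2 points).
  x = 19: rhs = 18, matching y values: 8, 15 (2 points).
  x = 20: rhs = 8, matching y values: 10, 13 (2 points).
  x = 21: rhs = 3, matching y values: 7, 16 (2 points).
  x = 22: rhs = 9, matching y values: 3, 20 (2 points).
Total affine count: 31.
Full point count |E(F_23)| = 31 + 1 = 32.
Hasse bound: |32 − (23+1)| = |8| = 8 ≤ 2√23 ≈ 9.5917 ✓.


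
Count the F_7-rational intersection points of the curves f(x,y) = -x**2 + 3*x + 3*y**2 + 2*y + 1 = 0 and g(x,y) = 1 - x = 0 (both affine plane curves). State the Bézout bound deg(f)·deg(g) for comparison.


Common zeros: ∅; count = 0; Bézout bound = 2.

deg(f) = 2, deg(g) = 1, so Bézout bound = 2.
Scan x ∈ F_7. For each x, list the y ∈ F_7 with f(x, y) ≡ 0 and those with g(x, y) ≡ 0 (mod 7); the common zeros in that column are the intersection.
  x = 0: f ≡ 0 at y ∈ ∅; g ≡ 0 at y ∈ ∅; common: ∅.
  x = 1: f ≡ 0 at y ∈ ∅; g ≡ 0 at y ∈ {0, 1, 2, 3, 4, 5, 6}; common: ∅.
  x = 2: f ≡ 0 at y ∈ ∅; g ≡ 0 at y ∈ ∅; common: ∅.
  x = 3: f ≡ 0 at y ∈ ∅; g ≡ 0 at y ∈ ∅; common: ∅.
  x = 4: f ≡ 0 at y ∈ ∅; g ≡ 0 at y ∈ ∅; common: ∅.
  x = 5: f ≡ 0 at y ∈ {2}; g ≡ 0 at y ∈ ∅; common: ∅.
  x = 6: f ≡ 0 at y ∈ ∅; g ≡ 0 at y ∈ ∅; common: ∅.
Collecting: common zeros = ∅, so the count is 0.
Comparison with the Bézout bound: 0 ≤ 2 = deg(f)·deg(g), as expected for curves with no common component (the affine F_7-count falls short of the bound because intersections may lie at infinity, over extension fields, or carry multiplicity).
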